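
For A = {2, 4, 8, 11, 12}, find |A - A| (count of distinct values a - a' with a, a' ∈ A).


A - A = {a - a' : a, a' ∈ A}; |A| = 5.
Bounds: 2|A|-1 ≤ |A - A| ≤ |A|² - |A| + 1, i.e. 9 ≤ |A - A| ≤ 21.
Note: 0 ∈ A - A always (from a - a). The set is symmetric: if d ∈ A - A then -d ∈ A - A.
Enumerate nonzero differences d = a - a' with a > a' (then include -d):
Positive differences: {1, 2, 3, 4, 6, 7, 8, 9, 10}
Full difference set: {0} ∪ (positive diffs) ∪ (negative diffs).
|A - A| = 1 + 2·9 = 19 (matches direct enumeration: 19).

|A - A| = 19


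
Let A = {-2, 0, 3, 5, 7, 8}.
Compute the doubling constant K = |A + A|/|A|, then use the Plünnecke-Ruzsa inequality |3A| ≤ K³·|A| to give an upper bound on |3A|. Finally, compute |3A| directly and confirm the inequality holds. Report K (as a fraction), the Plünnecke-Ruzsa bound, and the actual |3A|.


|A| = 6.
Step 1: Compute A + A by enumerating all 36 pairs.
A + A = {-4, -2, 0, 1, 3, 5, 6, 7, 8, 10, 11, 12, 13, 14, 15, 16}, so |A + A| = 16.
Step 2: Doubling constant K = |A + A|/|A| = 16/6 = 16/6 ≈ 2.6667.
Step 3: Plünnecke-Ruzsa gives |3A| ≤ K³·|A| = (2.6667)³ · 6 ≈ 113.7778.
Step 4: Compute 3A = A + A + A directly by enumerating all triples (a,b,c) ∈ A³; |3A| = 28.
Step 5: Check 28 ≤ 113.7778? Yes ✓.

K = 16/6, Plünnecke-Ruzsa bound K³|A| ≈ 113.7778, |3A| = 28, inequality holds.


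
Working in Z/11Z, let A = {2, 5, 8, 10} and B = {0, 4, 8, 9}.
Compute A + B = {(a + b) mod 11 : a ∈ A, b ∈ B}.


Work in Z/11Z: reduce every sum a + b modulo 11.
Enumerate all 16 pairs:
a = 2: 2+0=2, 2+4=6, 2+8=10, 2+9=0
a = 5: 5+0=5, 5+4=9, 5+8=2, 5+9=3
a = 8: 8+0=8, 8+4=1, 8+8=5, 8+9=6
a = 10: 10+0=10, 10+4=3, 10+8=7, 10+9=8
Distinct residues collected: {0, 1, 2, 3, 5, 6, 7, 8, 9, 10}
|A + B| = 10 (out of 11 total residues).

A + B = {0, 1, 2, 3, 5, 6, 7, 8, 9, 10}


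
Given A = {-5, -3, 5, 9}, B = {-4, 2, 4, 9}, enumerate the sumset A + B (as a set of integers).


A + B = {a + b : a ∈ A, b ∈ B}.
Enumerate all |A|·|B| = 4·4 = 16 pairs (a, b) and collect distinct sums.
a = -5: -5+-4=-9, -5+2=-3, -5+4=-1, -5+9=4
a = -3: -3+-4=-7, -3+2=-1, -3+4=1, -3+9=6
a = 5: 5+-4=1, 5+2=7, 5+4=9, 5+9=14
a = 9: 9+-4=5, 9+2=11, 9+4=13, 9+9=18
Collecting distinct sums: A + B = {-9, -7, -3, -1, 1, 4, 5, 6, 7, 9, 11, 13, 14, 18}
|A + B| = 14

A + B = {-9, -7, -3, -1, 1, 4, 5, 6, 7, 9, 11, 13, 14, 18}


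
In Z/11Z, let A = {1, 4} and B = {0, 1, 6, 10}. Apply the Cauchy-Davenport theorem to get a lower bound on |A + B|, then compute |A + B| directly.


Cauchy-Davenport: |A + B| ≥ min(p, |A| + |B| - 1) for A, B nonempty in Z/pZ.
|A| = 2, |B| = 4, p = 11.
CD lower bound = min(11, 2 + 4 - 1) = min(11, 5) = 5.
Compute A + B mod 11 directly:
a = 1: 1+0=1, 1+1=2, 1+6=7, 1+10=0
a = 4: 4+0=4, 4+1=5, 4+6=10, 4+10=3
A + B = {0, 1, 2, 3, 4, 5, 7, 10}, so |A + B| = 8.
Verify: 8 ≥ 5? Yes ✓.

CD lower bound = 5, actual |A + B| = 8.


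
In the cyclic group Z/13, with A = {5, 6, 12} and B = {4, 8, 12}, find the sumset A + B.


Work in Z/13Z: reduce every sum a + b modulo 13.
Enumerate all 9 pairs:
a = 5: 5+4=9, 5+8=0, 5+12=4
a = 6: 6+4=10, 6+8=1, 6+12=5
a = 12: 12+4=3, 12+8=7, 12+12=11
Distinct residues collected: {0, 1, 3, 4, 5, 7, 9, 10, 11}
|A + B| = 9 (out of 13 total residues).

A + B = {0, 1, 3, 4, 5, 7, 9, 10, 11}


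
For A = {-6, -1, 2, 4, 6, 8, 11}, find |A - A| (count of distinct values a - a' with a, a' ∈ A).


A - A = {a - a' : a, a' ∈ A}; |A| = 7.
Bounds: 2|A|-1 ≤ |A - A| ≤ |A|² - |A| + 1, i.e. 13 ≤ |A - A| ≤ 43.
Note: 0 ∈ A - A always (from a - a). The set is symmetric: if d ∈ A - A then -d ∈ A - A.
Enumerate nonzero differences d = a - a' with a > a' (then include -d):
Positive differences: {2, 3, 4, 5, 6, 7, 8, 9, 10, 12, 14, 17}
Full difference set: {0} ∪ (positive diffs) ∪ (negative diffs).
|A - A| = 1 + 2·12 = 25 (matches direct enumeration: 25).

|A - A| = 25


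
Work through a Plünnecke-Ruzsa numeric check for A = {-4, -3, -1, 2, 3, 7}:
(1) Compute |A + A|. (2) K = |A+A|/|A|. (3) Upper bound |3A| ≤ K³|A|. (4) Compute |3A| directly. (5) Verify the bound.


|A| = 6.
Step 1: Compute A + A by enumerating all 36 pairs.
A + A = {-8, -7, -6, -5, -4, -2, -1, 0, 1, 2, 3, 4, 5, 6, 9, 10, 14}, so |A + A| = 17.
Step 2: Doubling constant K = |A + A|/|A| = 17/6 = 17/6 ≈ 2.8333.
Step 3: Plünnecke-Ruzsa gives |3A| ≤ K³·|A| = (2.8333)³ · 6 ≈ 136.4722.
Step 4: Compute 3A = A + A + A directly by enumerating all triples (a,b,c) ∈ A³; |3A| = 29.
Step 5: Check 29 ≤ 136.4722? Yes ✓.

K = 17/6, Plünnecke-Ruzsa bound K³|A| ≈ 136.4722, |3A| = 29, inequality holds.


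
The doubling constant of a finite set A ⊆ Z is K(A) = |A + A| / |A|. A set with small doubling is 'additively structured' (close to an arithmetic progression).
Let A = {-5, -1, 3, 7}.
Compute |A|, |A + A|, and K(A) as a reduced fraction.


|A| = 4.
Compute A + A by enumerating all 16 pairs.
A + A = {-10, -6, -2, 2, 6, 10, 14}, so |A + A| = 7.
K = |A + A| / |A| = 7/4 (already in lowest terms) ≈ 1.7500.
Reference: AP of size 4 gives K = 7/4 ≈ 1.7500; a fully generic set of size 4 gives K ≈ 2.5000.

|A| = 4, |A + A| = 7, K = 7/4.


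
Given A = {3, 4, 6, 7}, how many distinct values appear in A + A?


A + A = {a + a' : a, a' ∈ A}; |A| = 4.
General bounds: 2|A| - 1 ≤ |A + A| ≤ |A|(|A|+1)/2, i.e. 7 ≤ |A + A| ≤ 10.
Lower bound 2|A|-1 is attained iff A is an arithmetic progression.
Enumerate sums a + a' for a ≤ a' (symmetric, so this suffices):
a = 3: 3+3=6, 3+4=7, 3+6=9, 3+7=10
a = 4: 4+4=8, 4+6=10, 4+7=11
a = 6: 6+6=12, 6+7=13
a = 7: 7+7=14
Distinct sums: {6, 7, 8, 9, 10, 11, 12, 13, 14}
|A + A| = 9

|A + A| = 9


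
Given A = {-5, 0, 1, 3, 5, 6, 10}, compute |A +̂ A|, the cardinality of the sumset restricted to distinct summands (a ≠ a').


Restricted sumset: A +̂ A = {a + a' : a ∈ A, a' ∈ A, a ≠ a'}.
Equivalently, take A + A and drop any sum 2a that is achievable ONLY as a + a for a ∈ A (i.e. sums representable only with equal summands).
Enumerate pairs (a, a') with a < a' (symmetric, so each unordered pair gives one sum; this covers all a ≠ a'):
  -5 + 0 = -5
  -5 + 1 = -4
  -5 + 3 = -2
  -5 + 5 = 0
  -5 + 6 = 1
  -5 + 10 = 5
  0 + 1 = 1
  0 + 3 = 3
  0 + 5 = 5
  0 + 6 = 6
  0 + 10 = 10
  1 + 3 = 4
  1 + 5 = 6
  1 + 6 = 7
  1 + 10 = 11
  3 + 5 = 8
  3 + 6 = 9
  3 + 10 = 13
  5 + 6 = 11
  5 + 10 = 15
  6 + 10 = 16
Collected distinct sums: {-5, -4, -2, 0, 1, 3, 4, 5, 6, 7, 8, 9, 10, 11, 13, 15, 16}
|A +̂ A| = 17
(Reference bound: |A +̂ A| ≥ 2|A| - 3 for |A| ≥ 2, with |A| = 7 giving ≥ 11.)

|A +̂ A| = 17


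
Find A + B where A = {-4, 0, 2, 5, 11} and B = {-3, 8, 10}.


A + B = {a + b : a ∈ A, b ∈ B}.
Enumerate all |A|·|B| = 5·3 = 15 pairs (a, b) and collect distinct sums.
a = -4: -4+-3=-7, -4+8=4, -4+10=6
a = 0: 0+-3=-3, 0+8=8, 0+10=10
a = 2: 2+-3=-1, 2+8=10, 2+10=12
a = 5: 5+-3=2, 5+8=13, 5+10=15
a = 11: 11+-3=8, 11+8=19, 11+10=21
Collecting distinct sums: A + B = {-7, -3, -1, 2, 4, 6, 8, 10, 12, 13, 15, 19, 21}
|A + B| = 13

A + B = {-7, -3, -1, 2, 4, 6, 8, 10, 12, 13, 15, 19, 21}


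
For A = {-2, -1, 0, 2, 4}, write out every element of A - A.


A - A = {a - a' : a, a' ∈ A}.
Compute a - a' for each ordered pair (a, a'):
a = -2: -2--2=0, -2--1=-1, -2-0=-2, -2-2=-4, -2-4=-6
a = -1: -1--2=1, -1--1=0, -1-0=-1, -1-2=-3, -1-4=-5
a = 0: 0--2=2, 0--1=1, 0-0=0, 0-2=-2, 0-4=-4
a = 2: 2--2=4, 2--1=3, 2-0=2, 2-2=0, 2-4=-2
a = 4: 4--2=6, 4--1=5, 4-0=4, 4-2=2, 4-4=0
Collecting distinct values (and noting 0 appears from a-a):
A - A = {-6, -5, -4, -3, -2, -1, 0, 1, 2, 3, 4, 5, 6}
|A - A| = 13

A - A = {-6, -5, -4, -3, -2, -1, 0, 1, 2, 3, 4, 5, 6}


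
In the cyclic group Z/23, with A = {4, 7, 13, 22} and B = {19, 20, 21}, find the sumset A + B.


Work in Z/23Z: reduce every sum a + b modulo 23.
Enumerate all 12 pairs:
a = 4: 4+19=0, 4+20=1, 4+21=2
a = 7: 7+19=3, 7+20=4, 7+21=5
a = 13: 13+19=9, 13+20=10, 13+21=11
a = 22: 22+19=18, 22+20=19, 22+21=20
Distinct residues collected: {0, 1, 2, 3, 4, 5, 9, 10, 11, 18, 19, 20}
|A + B| = 12 (out of 23 total residues).

A + B = {0, 1, 2, 3, 4, 5, 9, 10, 11, 18, 19, 20}


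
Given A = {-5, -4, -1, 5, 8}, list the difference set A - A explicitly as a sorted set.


A - A = {a - a' : a, a' ∈ A}.
Compute a - a' for each ordered pair (a, a'):
a = -5: -5--5=0, -5--4=-1, -5--1=-4, -5-5=-10, -5-8=-13
a = -4: -4--5=1, -4--4=0, -4--1=-3, -4-5=-9, -4-8=-12
a = -1: -1--5=4, -1--4=3, -1--1=0, -1-5=-6, -1-8=-9
a = 5: 5--5=10, 5--4=9, 5--1=6, 5-5=0, 5-8=-3
a = 8: 8--5=13, 8--4=12, 8--1=9, 8-5=3, 8-8=0
Collecting distinct values (and noting 0 appears from a-a):
A - A = {-13, -12, -10, -9, -6, -4, -3, -1, 0, 1, 3, 4, 6, 9, 10, 12, 13}
|A - A| = 17

A - A = {-13, -12, -10, -9, -6, -4, -3, -1, 0, 1, 3, 4, 6, 9, 10, 12, 13}


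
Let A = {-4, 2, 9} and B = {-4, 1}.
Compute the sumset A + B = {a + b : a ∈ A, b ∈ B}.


A + B = {a + b : a ∈ A, b ∈ B}.
Enumerate all |A|·|B| = 3·2 = 6 pairs (a, b) and collect distinct sums.
a = -4: -4+-4=-8, -4+1=-3
a = 2: 2+-4=-2, 2+1=3
a = 9: 9+-4=5, 9+1=10
Collecting distinct sums: A + B = {-8, -3, -2, 3, 5, 10}
|A + B| = 6

A + B = {-8, -3, -2, 3, 5, 10}


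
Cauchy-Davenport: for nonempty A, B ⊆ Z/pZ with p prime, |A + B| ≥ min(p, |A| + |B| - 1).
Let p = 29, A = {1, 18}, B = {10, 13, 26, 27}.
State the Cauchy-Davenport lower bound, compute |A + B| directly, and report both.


Cauchy-Davenport: |A + B| ≥ min(p, |A| + |B| - 1) for A, B nonempty in Z/pZ.
|A| = 2, |B| = 4, p = 29.
CD lower bound = min(29, 2 + 4 - 1) = min(29, 5) = 5.
Compute A + B mod 29 directly:
a = 1: 1+10=11, 1+13=14, 1+26=27, 1+27=28
a = 18: 18+10=28, 18+13=2, 18+26=15, 18+27=16
A + B = {2, 11, 14, 15, 16, 27, 28}, so |A + B| = 7.
Verify: 7 ≥ 5? Yes ✓.

CD lower bound = 5, actual |A + B| = 7.


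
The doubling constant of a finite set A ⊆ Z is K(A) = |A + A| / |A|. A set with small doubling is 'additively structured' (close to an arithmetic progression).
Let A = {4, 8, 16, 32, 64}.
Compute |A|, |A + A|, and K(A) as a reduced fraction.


|A| = 5.
Compute A + A by enumerating all 25 pairs.
A + A = {8, 12, 16, 20, 24, 32, 36, 40, 48, 64, 68, 72, 80, 96, 128}, so |A + A| = 15.
K = |A + A| / |A| = 15/5 = 3/1 ≈ 3.0000.
Reference: AP of size 5 gives K = 9/5 ≈ 1.8000; a fully generic set of size 5 gives K ≈ 3.0000.

|A| = 5, |A + A| = 15, K = 15/5 = 3/1.


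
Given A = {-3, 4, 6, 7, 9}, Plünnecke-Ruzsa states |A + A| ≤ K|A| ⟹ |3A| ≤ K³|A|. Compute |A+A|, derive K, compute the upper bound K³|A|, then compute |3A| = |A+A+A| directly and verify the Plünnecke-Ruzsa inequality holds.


|A| = 5.
Step 1: Compute A + A by enumerating all 25 pairs.
A + A = {-6, 1, 3, 4, 6, 8, 10, 11, 12, 13, 14, 15, 16, 18}, so |A + A| = 14.
Step 2: Doubling constant K = |A + A|/|A| = 14/5 = 14/5 ≈ 2.8000.
Step 3: Plünnecke-Ruzsa gives |3A| ≤ K³·|A| = (2.8000)³ · 5 ≈ 109.7600.
Step 4: Compute 3A = A + A + A directly by enumerating all triples (a,b,c) ∈ A³; |3A| = 26.
Step 5: Check 26 ≤ 109.7600? Yes ✓.

K = 14/5, Plünnecke-Ruzsa bound K³|A| ≈ 109.7600, |3A| = 26, inequality holds.


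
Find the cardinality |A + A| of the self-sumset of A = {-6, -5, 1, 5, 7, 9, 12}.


A + A = {a + a' : a, a' ∈ A}; |A| = 7.
General bounds: 2|A| - 1 ≤ |A + A| ≤ |A|(|A|+1)/2, i.e. 13 ≤ |A + A| ≤ 28.
Lower bound 2|A|-1 is attained iff A is an arithmetic progression.
Enumerate sums a + a' for a ≤ a' (symmetric, so this suffices):
a = -6: -6+-6=-12, -6+-5=-11, -6+1=-5, -6+5=-1, -6+7=1, -6+9=3, -6+12=6
a = -5: -5+-5=-10, -5+1=-4, -5+5=0, -5+7=2, -5+9=4, -5+12=7
a = 1: 1+1=2, 1+5=6, 1+7=8, 1+9=10, 1+12=13
a = 5: 5+5=10, 5+7=12, 5+9=14, 5+12=17
a = 7: 7+7=14, 7+9=16, 7+12=19
a = 9: 9+9=18, 9+12=21
a = 12: 12+12=24
Distinct sums: {-12, -11, -10, -5, -4, -1, 0, 1, 2, 3, 4, 6, 7, 8, 10, 12, 13, 14, 16, 17, 18, 19, 21, 24}
|A + A| = 24

|A + A| = 24


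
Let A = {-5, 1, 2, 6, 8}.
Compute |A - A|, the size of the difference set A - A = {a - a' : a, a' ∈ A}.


A - A = {a - a' : a, a' ∈ A}; |A| = 5.
Bounds: 2|A|-1 ≤ |A - A| ≤ |A|² - |A| + 1, i.e. 9 ≤ |A - A| ≤ 21.
Note: 0 ∈ A - A always (from a - a). The set is symmetric: if d ∈ A - A then -d ∈ A - A.
Enumerate nonzero differences d = a - a' with a > a' (then include -d):
Positive differences: {1, 2, 4, 5, 6, 7, 11, 13}
Full difference set: {0} ∪ (positive diffs) ∪ (negative diffs).
|A - A| = 1 + 2·8 = 17 (matches direct enumeration: 17).

|A - A| = 17


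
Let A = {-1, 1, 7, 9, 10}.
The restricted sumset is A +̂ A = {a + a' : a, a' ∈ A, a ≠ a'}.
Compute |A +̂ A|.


Restricted sumset: A +̂ A = {a + a' : a ∈ A, a' ∈ A, a ≠ a'}.
Equivalently, take A + A and drop any sum 2a that is achievable ONLY as a + a for a ∈ A (i.e. sums representable only with equal summands).
Enumerate pairs (a, a') with a < a' (symmetric, so each unordered pair gives one sum; this covers all a ≠ a'):
  -1 + 1 = 0
  -1 + 7 = 6
  -1 + 9 = 8
  -1 + 10 = 9
  1 + 7 = 8
  1 + 9 = 10
  1 + 10 = 11
  7 + 9 = 16
  7 + 10 = 17
  9 + 10 = 19
Collected distinct sums: {0, 6, 8, 9, 10, 11, 16, 17, 19}
|A +̂ A| = 9
(Reference bound: |A +̂ A| ≥ 2|A| - 3 for |A| ≥ 2, with |A| = 5 giving ≥ 7.)

|A +̂ A| = 9


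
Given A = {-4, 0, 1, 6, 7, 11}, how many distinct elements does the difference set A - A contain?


A - A = {a - a' : a, a' ∈ A}; |A| = 6.
Bounds: 2|A|-1 ≤ |A - A| ≤ |A|² - |A| + 1, i.e. 11 ≤ |A - A| ≤ 31.
Note: 0 ∈ A - A always (from a - a). The set is symmetric: if d ∈ A - A then -d ∈ A - A.
Enumerate nonzero differences d = a - a' with a > a' (then include -d):
Positive differences: {1, 4, 5, 6, 7, 10, 11, 15}
Full difference set: {0} ∪ (positive diffs) ∪ (negative diffs).
|A - A| = 1 + 2·8 = 17 (matches direct enumeration: 17).

|A - A| = 17


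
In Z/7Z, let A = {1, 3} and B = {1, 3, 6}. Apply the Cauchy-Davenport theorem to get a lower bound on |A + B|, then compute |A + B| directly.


Cauchy-Davenport: |A + B| ≥ min(p, |A| + |B| - 1) for A, B nonempty in Z/pZ.
|A| = 2, |B| = 3, p = 7.
CD lower bound = min(7, 2 + 3 - 1) = min(7, 4) = 4.
Compute A + B mod 7 directly:
a = 1: 1+1=2, 1+3=4, 1+6=0
a = 3: 3+1=4, 3+3=6, 3+6=2
A + B = {0, 2, 4, 6}, so |A + B| = 4.
Verify: 4 ≥ 4? Yes ✓.

CD lower bound = 4, actual |A + B| = 4.


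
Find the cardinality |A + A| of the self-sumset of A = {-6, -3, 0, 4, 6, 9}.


A + A = {a + a' : a, a' ∈ A}; |A| = 6.
General bounds: 2|A| - 1 ≤ |A + A| ≤ |A|(|A|+1)/2, i.e. 11 ≤ |A + A| ≤ 21.
Lower bound 2|A|-1 is attained iff A is an arithmetic progression.
Enumerate sums a + a' for a ≤ a' (symmetric, so this suffices):
a = -6: -6+-6=-12, -6+-3=-9, -6+0=-6, -6+4=-2, -6+6=0, -6+9=3
a = -3: -3+-3=-6, -3+0=-3, -3+4=1, -3+6=3, -3+9=6
a = 0: 0+0=0, 0+4=4, 0+6=6, 0+9=9
a = 4: 4+4=8, 4+6=10, 4+9=13
a = 6: 6+6=12, 6+9=15
a = 9: 9+9=18
Distinct sums: {-12, -9, -6, -3, -2, 0, 1, 3, 4, 6, 8, 9, 10, 12, 13, 15, 18}
|A + A| = 17

|A + A| = 17


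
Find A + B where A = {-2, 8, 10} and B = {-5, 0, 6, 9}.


A + B = {a + b : a ∈ A, b ∈ B}.
Enumerate all |A|·|B| = 3·4 = 12 pairs (a, b) and collect distinct sums.
a = -2: -2+-5=-7, -2+0=-2, -2+6=4, -2+9=7
a = 8: 8+-5=3, 8+0=8, 8+6=14, 8+9=17
a = 10: 10+-5=5, 10+0=10, 10+6=16, 10+9=19
Collecting distinct sums: A + B = {-7, -2, 3, 4, 5, 7, 8, 10, 14, 16, 17, 19}
|A + B| = 12

A + B = {-7, -2, 3, 4, 5, 7, 8, 10, 14, 16, 17, 19}


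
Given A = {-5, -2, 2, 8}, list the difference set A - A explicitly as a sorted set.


A - A = {a - a' : a, a' ∈ A}.
Compute a - a' for each ordered pair (a, a'):
a = -5: -5--5=0, -5--2=-3, -5-2=-7, -5-8=-13
a = -2: -2--5=3, -2--2=0, -2-2=-4, -2-8=-10
a = 2: 2--5=7, 2--2=4, 2-2=0, 2-8=-6
a = 8: 8--5=13, 8--2=10, 8-2=6, 8-8=0
Collecting distinct values (and noting 0 appears from a-a):
A - A = {-13, -10, -7, -6, -4, -3, 0, 3, 4, 6, 7, 10, 13}
|A - A| = 13

A - A = {-13, -10, -7, -6, -4, -3, 0, 3, 4, 6, 7, 10, 13}


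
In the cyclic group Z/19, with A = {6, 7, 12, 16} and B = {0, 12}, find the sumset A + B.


Work in Z/19Z: reduce every sum a + b modulo 19.
Enumerate all 8 pairs:
a = 6: 6+0=6, 6+12=18
a = 7: 7+0=7, 7+12=0
a = 12: 12+0=12, 12+12=5
a = 16: 16+0=16, 16+12=9
Distinct residues collected: {0, 5, 6, 7, 9, 12, 16, 18}
|A + B| = 8 (out of 19 total residues).

A + B = {0, 5, 6, 7, 9, 12, 16, 18}


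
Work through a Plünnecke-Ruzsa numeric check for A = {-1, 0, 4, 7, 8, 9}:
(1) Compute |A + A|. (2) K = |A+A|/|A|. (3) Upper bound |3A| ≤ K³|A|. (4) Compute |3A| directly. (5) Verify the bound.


|A| = 6.
Step 1: Compute A + A by enumerating all 36 pairs.
A + A = {-2, -1, 0, 3, 4, 6, 7, 8, 9, 11, 12, 13, 14, 15, 16, 17, 18}, so |A + A| = 17.
Step 2: Doubling constant K = |A + A|/|A| = 17/6 = 17/6 ≈ 2.8333.
Step 3: Plünnecke-Ruzsa gives |3A| ≤ K³·|A| = (2.8333)³ · 6 ≈ 136.4722.
Step 4: Compute 3A = A + A + A directly by enumerating all triples (a,b,c) ∈ A³; |3A| = 30.
Step 5: Check 30 ≤ 136.4722? Yes ✓.

K = 17/6, Plünnecke-Ruzsa bound K³|A| ≈ 136.4722, |3A| = 30, inequality holds.


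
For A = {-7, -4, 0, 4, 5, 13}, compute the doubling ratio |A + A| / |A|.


|A| = 6.
Compute A + A by enumerating all 36 pairs.
A + A = {-14, -11, -8, -7, -4, -3, -2, 0, 1, 4, 5, 6, 8, 9, 10, 13, 17, 18, 26}, so |A + A| = 19.
K = |A + A| / |A| = 19/6 (already in lowest terms) ≈ 3.1667.
Reference: AP of size 6 gives K = 11/6 ≈ 1.8333; a fully generic set of size 6 gives K ≈ 3.5000.

|A| = 6, |A + A| = 19, K = 19/6.


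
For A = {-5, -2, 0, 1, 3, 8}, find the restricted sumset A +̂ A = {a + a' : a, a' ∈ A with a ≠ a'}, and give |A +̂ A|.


Restricted sumset: A +̂ A = {a + a' : a ∈ A, a' ∈ A, a ≠ a'}.
Equivalently, take A + A and drop any sum 2a that is achievable ONLY as a + a for a ∈ A (i.e. sums representable only with equal summands).
Enumerate pairs (a, a') with a < a' (symmetric, so each unordered pair gives one sum; this covers all a ≠ a'):
  -5 + -2 = -7
  -5 + 0 = -5
  -5 + 1 = -4
  -5 + 3 = -2
  -5 + 8 = 3
  -2 + 0 = -2
  -2 + 1 = -1
  -2 + 3 = 1
  -2 + 8 = 6
  0 + 1 = 1
  0 + 3 = 3
  0 + 8 = 8
  1 + 3 = 4
  1 + 8 = 9
  3 + 8 = 11
Collected distinct sums: {-7, -5, -4, -2, -1, 1, 3, 4, 6, 8, 9, 11}
|A +̂ A| = 12
(Reference bound: |A +̂ A| ≥ 2|A| - 3 for |A| ≥ 2, with |A| = 6 giving ≥ 9.)

|A +̂ A| = 12


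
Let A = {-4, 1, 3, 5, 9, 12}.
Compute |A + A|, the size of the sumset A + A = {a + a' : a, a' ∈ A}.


A + A = {a + a' : a, a' ∈ A}; |A| = 6.
General bounds: 2|A| - 1 ≤ |A + A| ≤ |A|(|A|+1)/2, i.e. 11 ≤ |A + A| ≤ 21.
Lower bound 2|A|-1 is attained iff A is an arithmetic progression.
Enumerate sums a + a' for a ≤ a' (symmetric, so this suffices):
a = -4: -4+-4=-8, -4+1=-3, -4+3=-1, -4+5=1, -4+9=5, -4+12=8
a = 1: 1+1=2, 1+3=4, 1+5=6, 1+9=10, 1+12=13
a = 3: 3+3=6, 3+5=8, 3+9=12, 3+12=15
a = 5: 5+5=10, 5+9=14, 5+12=17
a = 9: 9+9=18, 9+12=21
a = 12: 12+12=24
Distinct sums: {-8, -3, -1, 1, 2, 4, 5, 6, 8, 10, 12, 13, 14, 15, 17, 18, 21, 24}
|A + A| = 18

|A + A| = 18


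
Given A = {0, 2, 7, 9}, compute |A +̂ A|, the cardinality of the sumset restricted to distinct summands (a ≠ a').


Restricted sumset: A +̂ A = {a + a' : a ∈ A, a' ∈ A, a ≠ a'}.
Equivalently, take A + A and drop any sum 2a that is achievable ONLY as a + a for a ∈ A (i.e. sums representable only with equal summands).
Enumerate pairs (a, a') with a < a' (symmetric, so each unordered pair gives one sum; this covers all a ≠ a'):
  0 + 2 = 2
  0 + 7 = 7
  0 + 9 = 9
  2 + 7 = 9
  2 + 9 = 11
  7 + 9 = 16
Collected distinct sums: {2, 7, 9, 11, 16}
|A +̂ A| = 5
(Reference bound: |A +̂ A| ≥ 2|A| - 3 for |A| ≥ 2, with |A| = 4 giving ≥ 5.)

|A +̂ A| = 5


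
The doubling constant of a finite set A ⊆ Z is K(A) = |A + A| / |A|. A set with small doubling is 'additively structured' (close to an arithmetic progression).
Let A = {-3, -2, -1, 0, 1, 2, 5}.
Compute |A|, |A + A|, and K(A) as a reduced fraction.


|A| = 7.
Compute A + A by enumerating all 49 pairs.
A + A = {-6, -5, -4, -3, -2, -1, 0, 1, 2, 3, 4, 5, 6, 7, 10}, so |A + A| = 15.
K = |A + A| / |A| = 15/7 (already in lowest terms) ≈ 2.1429.
Reference: AP of size 7 gives K = 13/7 ≈ 1.8571; a fully generic set of size 7 gives K ≈ 4.0000.

|A| = 7, |A + A| = 15, K = 15/7.


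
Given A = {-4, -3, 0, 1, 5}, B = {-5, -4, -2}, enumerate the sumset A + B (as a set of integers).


A + B = {a + b : a ∈ A, b ∈ B}.
Enumerate all |A|·|B| = 5·3 = 15 pairs (a, b) and collect distinct sums.
a = -4: -4+-5=-9, -4+-4=-8, -4+-2=-6
a = -3: -3+-5=-8, -3+-4=-7, -3+-2=-5
a = 0: 0+-5=-5, 0+-4=-4, 0+-2=-2
a = 1: 1+-5=-4, 1+-4=-3, 1+-2=-1
a = 5: 5+-5=0, 5+-4=1, 5+-2=3
Collecting distinct sums: A + B = {-9, -8, -7, -6, -5, -4, -3, -2, -1, 0, 1, 3}
|A + B| = 12

A + B = {-9, -8, -7, -6, -5, -4, -3, -2, -1, 0, 1, 3}


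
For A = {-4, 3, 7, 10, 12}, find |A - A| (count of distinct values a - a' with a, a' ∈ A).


A - A = {a - a' : a, a' ∈ A}; |A| = 5.
Bounds: 2|A|-1 ≤ |A - A| ≤ |A|² - |A| + 1, i.e. 9 ≤ |A - A| ≤ 21.
Note: 0 ∈ A - A always (from a - a). The set is symmetric: if d ∈ A - A then -d ∈ A - A.
Enumerate nonzero differences d = a - a' with a > a' (then include -d):
Positive differences: {2, 3, 4, 5, 7, 9, 11, 14, 16}
Full difference set: {0} ∪ (positive diffs) ∪ (negative diffs).
|A - A| = 1 + 2·9 = 19 (matches direct enumeration: 19).

|A - A| = 19


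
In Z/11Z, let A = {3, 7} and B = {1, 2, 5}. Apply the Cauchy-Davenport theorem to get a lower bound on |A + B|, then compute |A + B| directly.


Cauchy-Davenport: |A + B| ≥ min(p, |A| + |B| - 1) for A, B nonempty in Z/pZ.
|A| = 2, |B| = 3, p = 11.
CD lower bound = min(11, 2 + 3 - 1) = min(11, 4) = 4.
Compute A + B mod 11 directly:
a = 3: 3+1=4, 3+2=5, 3+5=8
a = 7: 7+1=8, 7+2=9, 7+5=1
A + B = {1, 4, 5, 8, 9}, so |A + B| = 5.
Verify: 5 ≥ 4? Yes ✓.

CD lower bound = 4, actual |A + B| = 5.


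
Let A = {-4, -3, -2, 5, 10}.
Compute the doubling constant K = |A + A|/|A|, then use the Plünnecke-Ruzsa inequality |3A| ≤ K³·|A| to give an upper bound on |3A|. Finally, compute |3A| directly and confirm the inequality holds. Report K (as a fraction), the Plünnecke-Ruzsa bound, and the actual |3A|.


|A| = 5.
Step 1: Compute A + A by enumerating all 25 pairs.
A + A = {-8, -7, -6, -5, -4, 1, 2, 3, 6, 7, 8, 10, 15, 20}, so |A + A| = 14.
Step 2: Doubling constant K = |A + A|/|A| = 14/5 = 14/5 ≈ 2.8000.
Step 3: Plünnecke-Ruzsa gives |3A| ≤ K³·|A| = (2.8000)³ · 5 ≈ 109.7600.
Step 4: Compute 3A = A + A + A directly by enumerating all triples (a,b,c) ∈ A³; |3A| = 29.
Step 5: Check 29 ≤ 109.7600? Yes ✓.

K = 14/5, Plünnecke-Ruzsa bound K³|A| ≈ 109.7600, |3A| = 29, inequality holds.


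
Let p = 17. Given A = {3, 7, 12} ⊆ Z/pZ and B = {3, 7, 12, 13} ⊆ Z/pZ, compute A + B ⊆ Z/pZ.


Work in Z/17Z: reduce every sum a + b modulo 17.
Enumerate all 12 pairs:
a = 3: 3+3=6, 3+7=10, 3+12=15, 3+13=16
a = 7: 7+3=10, 7+7=14, 7+12=2, 7+13=3
a = 12: 12+3=15, 12+7=2, 12+12=7, 12+13=8
Distinct residues collected: {2, 3, 6, 7, 8, 10, 14, 15, 16}
|A + B| = 9 (out of 17 total residues).

A + B = {2, 3, 6, 7, 8, 10, 14, 15, 16}


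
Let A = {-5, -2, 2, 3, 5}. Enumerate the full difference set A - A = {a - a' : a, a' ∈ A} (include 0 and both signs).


A - A = {a - a' : a, a' ∈ A}.
Compute a - a' for each ordered pair (a, a'):
a = -5: -5--5=0, -5--2=-3, -5-2=-7, -5-3=-8, -5-5=-10
a = -2: -2--5=3, -2--2=0, -2-2=-4, -2-3=-5, -2-5=-7
a = 2: 2--5=7, 2--2=4, 2-2=0, 2-3=-1, 2-5=-3
a = 3: 3--5=8, 3--2=5, 3-2=1, 3-3=0, 3-5=-2
a = 5: 5--5=10, 5--2=7, 5-2=3, 5-3=2, 5-5=0
Collecting distinct values (and noting 0 appears from a-a):
A - A = {-10, -8, -7, -5, -4, -3, -2, -1, 0, 1, 2, 3, 4, 5, 7, 8, 10}
|A - A| = 17

A - A = {-10, -8, -7, -5, -4, -3, -2, -1, 0, 1, 2, 3, 4, 5, 7, 8, 10}


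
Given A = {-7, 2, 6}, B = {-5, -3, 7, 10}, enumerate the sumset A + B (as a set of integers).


A + B = {a + b : a ∈ A, b ∈ B}.
Enumerate all |A|·|B| = 3·4 = 12 pairs (a, b) and collect distinct sums.
a = -7: -7+-5=-12, -7+-3=-10, -7+7=0, -7+10=3
a = 2: 2+-5=-3, 2+-3=-1, 2+7=9, 2+10=12
a = 6: 6+-5=1, 6+-3=3, 6+7=13, 6+10=16
Collecting distinct sums: A + B = {-12, -10, -3, -1, 0, 1, 3, 9, 12, 13, 16}
|A + B| = 11

A + B = {-12, -10, -3, -1, 0, 1, 3, 9, 12, 13, 16}


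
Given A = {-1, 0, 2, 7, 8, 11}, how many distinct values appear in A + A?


A + A = {a + a' : a, a' ∈ A}; |A| = 6.
General bounds: 2|A| - 1 ≤ |A + A| ≤ |A|(|A|+1)/2, i.e. 11 ≤ |A + A| ≤ 21.
Lower bound 2|A|-1 is attained iff A is an arithmetic progression.
Enumerate sums a + a' for a ≤ a' (symmetric, so this suffices):
a = -1: -1+-1=-2, -1+0=-1, -1+2=1, -1+7=6, -1+8=7, -1+11=10
a = 0: 0+0=0, 0+2=2, 0+7=7, 0+8=8, 0+11=11
a = 2: 2+2=4, 2+7=9, 2+8=10, 2+11=13
a = 7: 7+7=14, 7+8=15, 7+11=18
a = 8: 8+8=16, 8+11=19
a = 11: 11+11=22
Distinct sums: {-2, -1, 0, 1, 2, 4, 6, 7, 8, 9, 10, 11, 13, 14, 15, 16, 18, 19, 22}
|A + A| = 19

|A + A| = 19


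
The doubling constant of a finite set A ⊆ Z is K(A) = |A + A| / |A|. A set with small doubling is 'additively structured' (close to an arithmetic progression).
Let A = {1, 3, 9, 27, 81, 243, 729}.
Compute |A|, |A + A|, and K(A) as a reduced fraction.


|A| = 7.
Compute A + A by enumerating all 49 pairs.
A + A = {2, 4, 6, 10, 12, 18, 28, 30, 36, 54, 82, 84, 90, 108, 162, 244, 246, 252, 270, 324, 486, 730, 732, 738, 756, 810, 972, 1458}, so |A + A| = 28.
K = |A + A| / |A| = 28/7 = 4/1 ≈ 4.0000.
Reference: AP of size 7 gives K = 13/7 ≈ 1.8571; a fully generic set of size 7 gives K ≈ 4.0000.

|A| = 7, |A + A| = 28, K = 28/7 = 4/1.


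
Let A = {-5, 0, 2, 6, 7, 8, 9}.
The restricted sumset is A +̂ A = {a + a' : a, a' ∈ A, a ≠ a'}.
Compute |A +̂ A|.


Restricted sumset: A +̂ A = {a + a' : a ∈ A, a' ∈ A, a ≠ a'}.
Equivalently, take A + A and drop any sum 2a that is achievable ONLY as a + a for a ∈ A (i.e. sums representable only with equal summands).
Enumerate pairs (a, a') with a < a' (symmetric, so each unordered pair gives one sum; this covers all a ≠ a'):
  -5 + 0 = -5
  -5 + 2 = -3
  -5 + 6 = 1
  -5 + 7 = 2
  -5 + 8 = 3
  -5 + 9 = 4
  0 + 2 = 2
  0 + 6 = 6
  0 + 7 = 7
  0 + 8 = 8
  0 + 9 = 9
  2 + 6 = 8
  2 + 7 = 9
  2 + 8 = 10
  2 + 9 = 11
  6 + 7 = 13
  6 + 8 = 14
  6 + 9 = 15
  7 + 8 = 15
  7 + 9 = 16
  8 + 9 = 17
Collected distinct sums: {-5, -3, 1, 2, 3, 4, 6, 7, 8, 9, 10, 11, 13, 14, 15, 16, 17}
|A +̂ A| = 17
(Reference bound: |A +̂ A| ≥ 2|A| - 3 for |A| ≥ 2, with |A| = 7 giving ≥ 11.)

|A +̂ A| = 17


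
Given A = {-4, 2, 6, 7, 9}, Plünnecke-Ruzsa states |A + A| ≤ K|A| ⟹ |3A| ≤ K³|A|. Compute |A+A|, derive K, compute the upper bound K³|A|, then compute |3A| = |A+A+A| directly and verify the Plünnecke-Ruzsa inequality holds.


|A| = 5.
Step 1: Compute A + A by enumerating all 25 pairs.
A + A = {-8, -2, 2, 3, 4, 5, 8, 9, 11, 12, 13, 14, 15, 16, 18}, so |A + A| = 15.
Step 2: Doubling constant K = |A + A|/|A| = 15/5 = 15/5 ≈ 3.0000.
Step 3: Plünnecke-Ruzsa gives |3A| ≤ K³·|A| = (3.0000)³ · 5 ≈ 135.0000.
Step 4: Compute 3A = A + A + A directly by enumerating all triples (a,b,c) ∈ A³; |3A| = 29.
Step 5: Check 29 ≤ 135.0000? Yes ✓.

K = 15/5, Plünnecke-Ruzsa bound K³|A| ≈ 135.0000, |3A| = 29, inequality holds.


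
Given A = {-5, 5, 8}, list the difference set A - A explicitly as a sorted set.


A - A = {a - a' : a, a' ∈ A}.
Compute a - a' for each ordered pair (a, a'):
a = -5: -5--5=0, -5-5=-10, -5-8=-13
a = 5: 5--5=10, 5-5=0, 5-8=-3
a = 8: 8--5=13, 8-5=3, 8-8=0
Collecting distinct values (and noting 0 appears from a-a):
A - A = {-13, -10, -3, 0, 3, 10, 13}
|A - A| = 7

A - A = {-13, -10, -3, 0, 3, 10, 13}


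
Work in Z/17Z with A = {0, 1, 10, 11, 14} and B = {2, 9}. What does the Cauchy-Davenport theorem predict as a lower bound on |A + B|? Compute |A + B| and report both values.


Cauchy-Davenport: |A + B| ≥ min(p, |A| + |B| - 1) for A, B nonempty in Z/pZ.
|A| = 5, |B| = 2, p = 17.
CD lower bound = min(17, 5 + 2 - 1) = min(17, 6) = 6.
Compute A + B mod 17 directly:
a = 0: 0+2=2, 0+9=9
a = 1: 1+2=3, 1+9=10
a = 10: 10+2=12, 10+9=2
a = 11: 11+2=13, 11+9=3
a = 14: 14+2=16, 14+9=6
A + B = {2, 3, 6, 9, 10, 12, 13, 16}, so |A + B| = 8.
Verify: 8 ≥ 6? Yes ✓.

CD lower bound = 6, actual |A + B| = 8.


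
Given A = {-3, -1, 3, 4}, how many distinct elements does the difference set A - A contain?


A - A = {a - a' : a, a' ∈ A}; |A| = 4.
Bounds: 2|A|-1 ≤ |A - A| ≤ |A|² - |A| + 1, i.e. 7 ≤ |A - A| ≤ 13.
Note: 0 ∈ A - A always (from a - a). The set is symmetric: if d ∈ A - A then -d ∈ A - A.
Enumerate nonzero differences d = a - a' with a > a' (then include -d):
Positive differences: {1, 2, 4, 5, 6, 7}
Full difference set: {0} ∪ (positive diffs) ∪ (negative diffs).
|A - A| = 1 + 2·6 = 13 (matches direct enumeration: 13).

|A - A| = 13


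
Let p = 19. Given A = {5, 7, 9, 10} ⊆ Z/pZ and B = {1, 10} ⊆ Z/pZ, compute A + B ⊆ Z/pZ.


Work in Z/19Z: reduce every sum a + b modulo 19.
Enumerate all 8 pairs:
a = 5: 5+1=6, 5+10=15
a = 7: 7+1=8, 7+10=17
a = 9: 9+1=10, 9+10=0
a = 10: 10+1=11, 10+10=1
Distinct residues collected: {0, 1, 6, 8, 10, 11, 15, 17}
|A + B| = 8 (out of 19 total residues).

A + B = {0, 1, 6, 8, 10, 11, 15, 17}


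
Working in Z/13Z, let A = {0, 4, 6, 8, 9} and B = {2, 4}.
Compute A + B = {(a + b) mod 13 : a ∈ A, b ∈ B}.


Work in Z/13Z: reduce every sum a + b modulo 13.
Enumerate all 10 pairs:
a = 0: 0+2=2, 0+4=4
a = 4: 4+2=6, 4+4=8
a = 6: 6+2=8, 6+4=10
a = 8: 8+2=10, 8+4=12
a = 9: 9+2=11, 9+4=0
Distinct residues collected: {0, 2, 4, 6, 8, 10, 11, 12}
|A + B| = 8 (out of 13 total residues).

A + B = {0, 2, 4, 6, 8, 10, 11, 12}


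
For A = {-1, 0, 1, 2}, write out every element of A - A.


A - A = {a - a' : a, a' ∈ A}.
Compute a - a' for each ordered pair (a, a'):
a = -1: -1--1=0, -1-0=-1, -1-1=-2, -1-2=-3
a = 0: 0--1=1, 0-0=0, 0-1=-1, 0-2=-2
a = 1: 1--1=2, 1-0=1, 1-1=0, 1-2=-1
a = 2: 2--1=3, 2-0=2, 2-1=1, 2-2=0
Collecting distinct values (and noting 0 appears from a-a):
A - A = {-3, -2, -1, 0, 1, 2, 3}
|A - A| = 7

A - A = {-3, -2, -1, 0, 1, 2, 3}


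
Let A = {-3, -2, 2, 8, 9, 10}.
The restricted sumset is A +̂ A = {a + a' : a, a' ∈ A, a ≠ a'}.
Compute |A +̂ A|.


Restricted sumset: A +̂ A = {a + a' : a ∈ A, a' ∈ A, a ≠ a'}.
Equivalently, take A + A and drop any sum 2a that is achievable ONLY as a + a for a ∈ A (i.e. sums representable only with equal summands).
Enumerate pairs (a, a') with a < a' (symmetric, so each unordered pair gives one sum; this covers all a ≠ a'):
  -3 + -2 = -5
  -3 + 2 = -1
  -3 + 8 = 5
  -3 + 9 = 6
  -3 + 10 = 7
  -2 + 2 = 0
  -2 + 8 = 6
  -2 + 9 = 7
  -2 + 10 = 8
  2 + 8 = 10
  2 + 9 = 11
  2 + 10 = 12
  8 + 9 = 17
  8 + 10 = 18
  9 + 10 = 19
Collected distinct sums: {-5, -1, 0, 5, 6, 7, 8, 10, 11, 12, 17, 18, 19}
|A +̂ A| = 13
(Reference bound: |A +̂ A| ≥ 2|A| - 3 for |A| ≥ 2, with |A| = 6 giving ≥ 9.)

|A +̂ A| = 13


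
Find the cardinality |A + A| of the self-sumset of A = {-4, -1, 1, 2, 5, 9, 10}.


A + A = {a + a' : a, a' ∈ A}; |A| = 7.
General bounds: 2|A| - 1 ≤ |A + A| ≤ |A|(|A|+1)/2, i.e. 13 ≤ |A + A| ≤ 28.
Lower bound 2|A|-1 is attained iff A is an arithmetic progression.
Enumerate sums a + a' for a ≤ a' (symmetric, so this suffices):
a = -4: -4+-4=-8, -4+-1=-5, -4+1=-3, -4+2=-2, -4+5=1, -4+9=5, -4+10=6
a = -1: -1+-1=-2, -1+1=0, -1+2=1, -1+5=4, -1+9=8, -1+10=9
a = 1: 1+1=2, 1+2=3, 1+5=6, 1+9=10, 1+10=11
a = 2: 2+2=4, 2+5=7, 2+9=11, 2+10=12
a = 5: 5+5=10, 5+9=14, 5+10=15
a = 9: 9+9=18, 9+10=19
a = 10: 10+10=20
Distinct sums: {-8, -5, -3, -2, 0, 1, 2, 3, 4, 5, 6, 7, 8, 9, 10, 11, 12, 14, 15, 18, 19, 20}
|A + A| = 22

|A + A| = 22


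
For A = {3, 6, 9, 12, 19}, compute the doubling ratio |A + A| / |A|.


|A| = 5.
Compute A + A by enumerating all 25 pairs.
A + A = {6, 9, 12, 15, 18, 21, 22, 24, 25, 28, 31, 38}, so |A + A| = 12.
K = |A + A| / |A| = 12/5 (already in lowest terms) ≈ 2.4000.
Reference: AP of size 5 gives K = 9/5 ≈ 1.8000; a fully generic set of size 5 gives K ≈ 3.0000.

|A| = 5, |A + A| = 12, K = 12/5.


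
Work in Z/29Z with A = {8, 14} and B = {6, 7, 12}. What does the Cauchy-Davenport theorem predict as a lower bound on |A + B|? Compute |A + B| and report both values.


Cauchy-Davenport: |A + B| ≥ min(p, |A| + |B| - 1) for A, B nonempty in Z/pZ.
|A| = 2, |B| = 3, p = 29.
CD lower bound = min(29, 2 + 3 - 1) = min(29, 4) = 4.
Compute A + B mod 29 directly:
a = 8: 8+6=14, 8+7=15, 8+12=20
a = 14: 14+6=20, 14+7=21, 14+12=26
A + B = {14, 15, 20, 21, 26}, so |A + B| = 5.
Verify: 5 ≥ 4? Yes ✓.

CD lower bound = 4, actual |A + B| = 5.


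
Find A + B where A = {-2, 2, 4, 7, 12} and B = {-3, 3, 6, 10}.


A + B = {a + b : a ∈ A, b ∈ B}.
Enumerate all |A|·|B| = 5·4 = 20 pairs (a, b) and collect distinct sums.
a = -2: -2+-3=-5, -2+3=1, -2+6=4, -2+10=8
a = 2: 2+-3=-1, 2+3=5, 2+6=8, 2+10=12
a = 4: 4+-3=1, 4+3=7, 4+6=10, 4+10=14
a = 7: 7+-3=4, 7+3=10, 7+6=13, 7+10=17
a = 12: 12+-3=9, 12+3=15, 12+6=18, 12+10=22
Collecting distinct sums: A + B = {-5, -1, 1, 4, 5, 7, 8, 9, 10, 12, 13, 14, 15, 17, 18, 22}
|A + B| = 16

A + B = {-5, -1, 1, 4, 5, 7, 8, 9, 10, 12, 13, 14, 15, 17, 18, 22}


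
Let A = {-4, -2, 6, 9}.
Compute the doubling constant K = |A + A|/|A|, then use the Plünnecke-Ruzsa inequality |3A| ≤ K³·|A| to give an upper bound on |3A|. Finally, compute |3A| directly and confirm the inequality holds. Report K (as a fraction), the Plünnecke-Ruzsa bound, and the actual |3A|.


|A| = 4.
Step 1: Compute A + A by enumerating all 16 pairs.
A + A = {-8, -6, -4, 2, 4, 5, 7, 12, 15, 18}, so |A + A| = 10.
Step 2: Doubling constant K = |A + A|/|A| = 10/4 = 10/4 ≈ 2.5000.
Step 3: Plünnecke-Ruzsa gives |3A| ≤ K³·|A| = (2.5000)³ · 4 ≈ 62.5000.
Step 4: Compute 3A = A + A + A directly by enumerating all triples (a,b,c) ∈ A³; |3A| = 20.
Step 5: Check 20 ≤ 62.5000? Yes ✓.

K = 10/4, Plünnecke-Ruzsa bound K³|A| ≈ 62.5000, |3A| = 20, inequality holds.


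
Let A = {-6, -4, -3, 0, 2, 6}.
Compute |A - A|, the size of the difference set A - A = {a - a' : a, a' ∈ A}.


A - A = {a - a' : a, a' ∈ A}; |A| = 6.
Bounds: 2|A|-1 ≤ |A - A| ≤ |A|² - |A| + 1, i.e. 11 ≤ |A - A| ≤ 31.
Note: 0 ∈ A - A always (from a - a). The set is symmetric: if d ∈ A - A then -d ∈ A - A.
Enumerate nonzero differences d = a - a' with a > a' (then include -d):
Positive differences: {1, 2, 3, 4, 5, 6, 8, 9, 10, 12}
Full difference set: {0} ∪ (positive diffs) ∪ (negative diffs).
|A - A| = 1 + 2·10 = 21 (matches direct enumeration: 21).

|A - A| = 21


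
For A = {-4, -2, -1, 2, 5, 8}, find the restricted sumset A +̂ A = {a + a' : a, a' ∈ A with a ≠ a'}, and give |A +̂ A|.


Restricted sumset: A +̂ A = {a + a' : a ∈ A, a' ∈ A, a ≠ a'}.
Equivalently, take A + A and drop any sum 2a that is achievable ONLY as a + a for a ∈ A (i.e. sums representable only with equal summands).
Enumerate pairs (a, a') with a < a' (symmetric, so each unordered pair gives one sum; this covers all a ≠ a'):
  -4 + -2 = -6
  -4 + -1 = -5
  -4 + 2 = -2
  -4 + 5 = 1
  -4 + 8 = 4
  -2 + -1 = -3
  -2 + 2 = 0
  -2 + 5 = 3
  -2 + 8 = 6
  -1 + 2 = 1
  -1 + 5 = 4
  -1 + 8 = 7
  2 + 5 = 7
  2 + 8 = 10
  5 + 8 = 13
Collected distinct sums: {-6, -5, -3, -2, 0, 1, 3, 4, 6, 7, 10, 13}
|A +̂ A| = 12
(Reference bound: |A +̂ A| ≥ 2|A| - 3 for |A| ≥ 2, with |A| = 6 giving ≥ 9.)

|A +̂ A| = 12


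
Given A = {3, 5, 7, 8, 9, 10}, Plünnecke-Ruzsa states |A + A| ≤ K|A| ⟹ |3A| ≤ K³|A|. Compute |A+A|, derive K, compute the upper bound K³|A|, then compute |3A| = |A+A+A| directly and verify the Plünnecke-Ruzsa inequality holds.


|A| = 6.
Step 1: Compute A + A by enumerating all 36 pairs.
A + A = {6, 8, 10, 11, 12, 13, 14, 15, 16, 17, 18, 19, 20}, so |A + A| = 13.
Step 2: Doubling constant K = |A + A|/|A| = 13/6 = 13/6 ≈ 2.1667.
Step 3: Plünnecke-Ruzsa gives |3A| ≤ K³·|A| = (2.1667)³ · 6 ≈ 61.0278.
Step 4: Compute 3A = A + A + A directly by enumerating all triples (a,b,c) ∈ A³; |3A| = 20.
Step 5: Check 20 ≤ 61.0278? Yes ✓.

K = 13/6, Plünnecke-Ruzsa bound K³|A| ≈ 61.0278, |3A| = 20, inequality holds.


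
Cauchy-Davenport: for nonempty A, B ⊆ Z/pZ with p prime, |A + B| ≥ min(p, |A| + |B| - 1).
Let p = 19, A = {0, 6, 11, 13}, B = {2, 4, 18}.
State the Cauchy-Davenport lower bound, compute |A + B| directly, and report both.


Cauchy-Davenport: |A + B| ≥ min(p, |A| + |B| - 1) for A, B nonempty in Z/pZ.
|A| = 4, |B| = 3, p = 19.
CD lower bound = min(19, 4 + 3 - 1) = min(19, 6) = 6.
Compute A + B mod 19 directly:
a = 0: 0+2=2, 0+4=4, 0+18=18
a = 6: 6+2=8, 6+4=10, 6+18=5
a = 11: 11+2=13, 11+4=15, 11+18=10
a = 13: 13+2=15, 13+4=17, 13+18=12
A + B = {2, 4, 5, 8, 10, 12, 13, 15, 17, 18}, so |A + B| = 10.
Verify: 10 ≥ 6? Yes ✓.

CD lower bound = 6, actual |A + B| = 10.


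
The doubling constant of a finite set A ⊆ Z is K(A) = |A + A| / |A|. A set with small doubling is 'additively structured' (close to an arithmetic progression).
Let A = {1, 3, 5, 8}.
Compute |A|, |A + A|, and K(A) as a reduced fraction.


|A| = 4.
Compute A + A by enumerating all 16 pairs.
A + A = {2, 4, 6, 8, 9, 10, 11, 13, 16}, so |A + A| = 9.
K = |A + A| / |A| = 9/4 (already in lowest terms) ≈ 2.2500.
Reference: AP of size 4 gives K = 7/4 ≈ 1.7500; a fully generic set of size 4 gives K ≈ 2.5000.

|A| = 4, |A + A| = 9, K = 9/4.


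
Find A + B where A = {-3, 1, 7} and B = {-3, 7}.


A + B = {a + b : a ∈ A, b ∈ B}.
Enumerate all |A|·|B| = 3·2 = 6 pairs (a, b) and collect distinct sums.
a = -3: -3+-3=-6, -3+7=4
a = 1: 1+-3=-2, 1+7=8
a = 7: 7+-3=4, 7+7=14
Collecting distinct sums: A + B = {-6, -2, 4, 8, 14}
|A + B| = 5

A + B = {-6, -2, 4, 8, 14}


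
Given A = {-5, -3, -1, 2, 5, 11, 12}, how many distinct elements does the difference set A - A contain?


A - A = {a - a' : a, a' ∈ A}; |A| = 7.
Bounds: 2|A|-1 ≤ |A - A| ≤ |A|² - |A| + 1, i.e. 13 ≤ |A - A| ≤ 43.
Note: 0 ∈ A - A always (from a - a). The set is symmetric: if d ∈ A - A then -d ∈ A - A.
Enumerate nonzero differences d = a - a' with a > a' (then include -d):
Positive differences: {1, 2, 3, 4, 5, 6, 7, 8, 9, 10, 12, 13, 14, 15, 16, 17}
Full difference set: {0} ∪ (positive diffs) ∪ (negative diffs).
|A - A| = 1 + 2·16 = 33 (matches direct enumeration: 33).

|A - A| = 33


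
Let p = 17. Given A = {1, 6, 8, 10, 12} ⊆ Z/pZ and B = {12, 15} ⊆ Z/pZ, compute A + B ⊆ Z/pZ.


Work in Z/17Z: reduce every sum a + b modulo 17.
Enumerate all 10 pairs:
a = 1: 1+12=13, 1+15=16
a = 6: 6+12=1, 6+15=4
a = 8: 8+12=3, 8+15=6
a = 10: 10+12=5, 10+15=8
a = 12: 12+12=7, 12+15=10
Distinct residues collected: {1, 3, 4, 5, 6, 7, 8, 10, 13, 16}
|A + B| = 10 (out of 17 total residues).

A + B = {1, 3, 4, 5, 6, 7, 8, 10, 13, 16}


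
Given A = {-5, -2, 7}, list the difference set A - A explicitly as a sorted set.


A - A = {a - a' : a, a' ∈ A}.
Compute a - a' for each ordered pair (a, a'):
a = -5: -5--5=0, -5--2=-3, -5-7=-12
a = -2: -2--5=3, -2--2=0, -2-7=-9
a = 7: 7--5=12, 7--2=9, 7-7=0
Collecting distinct values (and noting 0 appears from a-a):
A - A = {-12, -9, -3, 0, 3, 9, 12}
|A - A| = 7

A - A = {-12, -9, -3, 0, 3, 9, 12}


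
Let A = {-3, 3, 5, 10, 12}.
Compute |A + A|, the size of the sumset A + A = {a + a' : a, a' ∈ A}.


A + A = {a + a' : a, a' ∈ A}; |A| = 5.
General bounds: 2|A| - 1 ≤ |A + A| ≤ |A|(|A|+1)/2, i.e. 9 ≤ |A + A| ≤ 15.
Lower bound 2|A|-1 is attained iff A is an arithmetic progression.
Enumerate sums a + a' for a ≤ a' (symmetric, so this suffices):
a = -3: -3+-3=-6, -3+3=0, -3+5=2, -3+10=7, -3+12=9
a = 3: 3+3=6, 3+5=8, 3+10=13, 3+12=15
a = 5: 5+5=10, 5+10=15, 5+12=17
a = 10: 10+10=20, 10+12=22
a = 12: 12+12=24
Distinct sums: {-6, 0, 2, 6, 7, 8, 9, 10, 13, 15, 17, 20, 22, 24}
|A + A| = 14

|A + A| = 14


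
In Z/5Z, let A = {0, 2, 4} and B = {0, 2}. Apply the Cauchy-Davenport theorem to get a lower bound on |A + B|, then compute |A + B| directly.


Cauchy-Davenport: |A + B| ≥ min(p, |A| + |B| - 1) for A, B nonempty in Z/pZ.
|A| = 3, |B| = 2, p = 5.
CD lower bound = min(5, 3 + 2 - 1) = min(5, 4) = 4.
Compute A + B mod 5 directly:
a = 0: 0+0=0, 0+2=2
a = 2: 2+0=2, 2+2=4
a = 4: 4+0=4, 4+2=1
A + B = {0, 1, 2, 4}, so |A + B| = 4.
Verify: 4 ≥ 4? Yes ✓.

CD lower bound = 4, actual |A + B| = 4.
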